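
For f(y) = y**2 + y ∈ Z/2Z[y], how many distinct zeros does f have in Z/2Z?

Evaluate at each of the 2 elements of Z/2Z:
f(0) = 0 → root; f(1) = 0 → root.
Roots: {0, 1}.

2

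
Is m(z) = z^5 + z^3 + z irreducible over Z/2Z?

Check for roots in Z/2Z: m(0) = 0 → root; m(1) = 1.
m(0) = 0, so (z) divides m(z); m is reducible.

No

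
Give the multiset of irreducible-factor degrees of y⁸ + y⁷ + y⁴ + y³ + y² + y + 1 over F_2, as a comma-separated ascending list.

8

Write g(y) = y⁸ + y⁷ + y⁴ + y³ + y² + y + 1.
Roots in F_2: g(0) = 1; g(1) = 1.
Complete factorization: g(y) = (y⁸ + y⁷ + y⁴ + y³ + y² + y + 1).
Factor degrees with multiplicity: 8 = 8.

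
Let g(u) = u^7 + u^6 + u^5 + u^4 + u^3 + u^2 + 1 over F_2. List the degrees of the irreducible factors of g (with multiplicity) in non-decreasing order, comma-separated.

Roots in F_2: g(0) = 1; g(1) = 1.
Complete factorization: g(u) = (u^7 + u^6 + u^5 + u^4 + u^3 + u^2 + 1).
Factor degrees with multiplicity: 7 = 7.

7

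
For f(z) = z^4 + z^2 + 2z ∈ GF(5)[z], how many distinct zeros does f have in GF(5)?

Evaluate at each of the 5 elements of GF(5):
f(0) = 0 → root; f(1) = 4; f(2) = 4; f(3) = 1; f(4) = 0 → root.
Roots: {0, 4}.

2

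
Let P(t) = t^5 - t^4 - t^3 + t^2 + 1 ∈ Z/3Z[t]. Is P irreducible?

Check for roots in Z/3Z: P(0) = 1; P(1) = 1; P(2) = 1.
No roots, so no linear factors.
Monic irreducibles of degree 2 over GF(3): t^2 + 1, t^2 + t - 1, t^2 - t - 1.
None of them divide P (all give nonzero remainder).
No irreducible factor of degree ≤ 2 exists, so P is irreducible over GF(3).

Yes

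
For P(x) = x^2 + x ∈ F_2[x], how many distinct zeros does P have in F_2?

2

Evaluate at each of the 2 elements of F_2:
P(0) = 0 → root; P(1) = 0 → root.
Roots: {0, 1}.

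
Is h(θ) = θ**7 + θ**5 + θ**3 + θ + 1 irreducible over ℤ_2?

Check for roots in ℤ_2: h(0) = 1; h(1) = 1.
No roots, so no linear factors.
Monic irreducibles of degree 2 over GF(2): θ**2 + θ + 1.
None of them divide h (all give nonzero remainder).
Monic irreducibles of degree 3 over GF(2): θ**3 + θ + 1, θ**3 + θ**2 + 1.
None of them divide h (all give nonzero remainder).
No irreducible factor of degree ≤ 3 exists, so h is irreducible over GF(2).

Yes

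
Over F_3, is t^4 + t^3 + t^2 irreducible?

No

Write m(t) = t^4 + t^3 + t^2.
Check for roots in F_3: m(0) = 0 → root; m(1) = 0 → root; m(2) = 1.
m(0) = 0, so (t) divides m(t); m is reducible.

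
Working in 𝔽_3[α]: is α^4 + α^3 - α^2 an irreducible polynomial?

Write h(α) = α^4 + α^3 - α^2.
Check for roots in 𝔽_3: h(0) = 0 → root; h(1) = 1; h(2) = 2.
h(0) = 0, so (α) divides h(α); h is reducible.

No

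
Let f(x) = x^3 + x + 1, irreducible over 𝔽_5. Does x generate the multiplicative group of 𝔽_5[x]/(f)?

No

|GF(5^3)^×| = 5^3 − 1 = 124. Prime factorization: 124 = 2^2·31.
f is primitive ⇔ x has order 124 in GF(5)[x]/(f), i.e. x^(124/q) ≠ 1 for each prime q | 124.
x^(62) mod f = 1
x^(4) mod f = 4x^2 + 4x.
Since x^(62) = 1, the order of x divides 62 < 124; not primitive.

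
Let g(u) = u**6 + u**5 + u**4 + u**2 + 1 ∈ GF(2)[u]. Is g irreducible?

Yes

Check for roots in GF(2): g(0) = 1; g(1) = 1.
No roots, so no linear factors.
Monic irreducibles of degree 2 over GF(2): u**2 + u + 1.
None of them divide g (all give nonzero remainder).
Monic irreducibles of degree 3 over GF(2): u**3 + u + 1, u**3 + u**2 + 1.
None of them divide g (all give nonzero remainder).
No irreducible factor of degree ≤ 3 exists, so g is irreducible over GF(2).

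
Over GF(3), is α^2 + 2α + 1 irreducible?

No

Write P(α) = α^2 + 2α + 1.
Check for roots in GF(3): P(0) = 1; P(1) = 1; P(2) = 0 → root.
P(2) = 0, so (α − 2) divides P(α); P is reducible.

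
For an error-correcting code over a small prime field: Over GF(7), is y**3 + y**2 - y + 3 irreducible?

Yes

Write h(y) = y**3 + y**2 - y + 3.
Check for roots in GF(7): h(0) = 3; h(1) = 4; h(2) = 6; h(3) = 1; h(4) = 2; h(5) = 1; h(6) = 4.
No roots. A degree-3 polynomial over a field with no linear factor is irreducible.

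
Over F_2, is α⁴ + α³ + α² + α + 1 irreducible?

Yes

Write g(α) = α⁴ + α³ + α² + α + 1.
Check for roots in F_2: g(0) = 1; g(1) = 1.
No roots, so no linear factors.
Monic irreducibles of degree 2 over GF(2): α² + α + 1.
None of them divide g (all give nonzero remainder).
No irreducible factor of degree ≤ 2 exists, so g is irreducible over GF(2).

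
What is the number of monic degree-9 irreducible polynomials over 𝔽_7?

4483696

By the necklace-counting formula, N_7(9) = (1/9) Σ_{d|9} μ(9/d)·7^d.
Divisors of 9: 1, 3, 9; μ(9/d) for each: 0, -1, 1.
Σ = − 7^3 + 7^9 = 40353264.
N = 40353264/9 = 4483696.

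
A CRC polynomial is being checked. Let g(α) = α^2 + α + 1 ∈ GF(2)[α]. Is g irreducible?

Check for roots in GF(2): g(0) = 1; g(1) = 1.
No roots. A degree-2 polynomial over a field with no linear factor is irreducible.

Yes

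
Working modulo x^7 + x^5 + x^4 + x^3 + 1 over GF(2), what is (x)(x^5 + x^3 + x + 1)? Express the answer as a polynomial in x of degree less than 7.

x^6 + x^4 + x^2 + x

Multiply in GF(2)[x]: (x)·(x^5 + x^3 + x + 1) = x^6 + x^4 + x^2 + x.
Reduced: x^6 + x^4 + x^2 + x.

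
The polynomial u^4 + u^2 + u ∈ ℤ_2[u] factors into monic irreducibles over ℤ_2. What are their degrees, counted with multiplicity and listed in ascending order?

Write f(u) = u^4 + u^2 + u.
Roots in ℤ_2: f(0) = 0 → root; f(1) = 1.
Linear factors from roots: (u).
Complete factorization: f(u) = (u)·(u^3 + u + 1).
Factor degrees with multiplicity: 1 + 3 = 4.

1, 3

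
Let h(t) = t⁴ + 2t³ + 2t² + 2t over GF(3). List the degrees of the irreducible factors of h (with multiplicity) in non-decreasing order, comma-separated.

Roots in GF(3): h(0) = 0 → root; h(1) = 1; h(2) = 2.
Linear factors from roots: (t).
Complete factorization: h(t) = (t)·(t³ + 2t² + 2t + 2).
Factor degrees with multiplicity: 1 + 3 = 4.

1, 3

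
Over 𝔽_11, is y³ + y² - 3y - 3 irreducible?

Write g(y) = y³ + y² - 3y - 3.
Check each element of 𝔽_11 for a root: g(0)=8, g(1)=7, g(2)=3, g(3)=2, g(4)=10, g(5)=0, g(6)=0, g(7)=5, g(8)=10, g(9)=10, g(10)=0.
g(5) = 0, so (y − 5) divides g(y); g is reducible.

No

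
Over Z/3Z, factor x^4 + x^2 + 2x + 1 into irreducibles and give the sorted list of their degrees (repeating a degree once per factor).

4

Write h(x) = x^4 + x^2 + 2x + 1.
Roots in Z/3Z: h(0) = 1; h(1) = 2; h(2) = 1.
Complete factorization: h(x) = (x^4 + x^2 + 2x + 1).
Factor degrees with multiplicity: 4 = 4.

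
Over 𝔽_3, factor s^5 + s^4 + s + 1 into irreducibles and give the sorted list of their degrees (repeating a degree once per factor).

1, 2, 2

Write g(s) = s^5 + s^4 + s + 1.
Roots in 𝔽_3: g(0) = 1; g(1) = 1; g(2) = 0 → root.
Linear factors from roots: (s + 1).
Complete factorization: g(s) = (s + 1)·(s^2 + s + 2)·(s^2 + 2s + 2).
Factor degrees with multiplicity: 1 + 2 + 2 = 5.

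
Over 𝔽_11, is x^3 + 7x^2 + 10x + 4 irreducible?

Write h(x) = x^3 + 7x^2 + 10x + 4.
Check each element of 𝔽_11 for a root: h(0)=4, h(1)=0, h(2)=5, h(3)=3, h(4)=0, h(5)=2, h(6)=4, h(7)=1, h(8)=10, h(9)=4, h(10)=0.
h(1) = 0, so (x − 1) divides h(x); h is reducible.

No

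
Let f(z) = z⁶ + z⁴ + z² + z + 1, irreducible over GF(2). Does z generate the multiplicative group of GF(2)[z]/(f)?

No

|GF(2^6)^×| = 2^6 − 1 = 63. Prime factorization: 63 = 3^2·7.
f is primitive ⇔ z has order 63 in GF(2)[z]/(f), i.e. z^(63/q) ≠ 1 for each prime q | 63.
z^(21) mod f = 1
z^(9) mod f = z⁴ + z² + z.
Since z^(21) = 1, the order of z divides 21 < 63; not primitive.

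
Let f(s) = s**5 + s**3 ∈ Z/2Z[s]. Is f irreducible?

No

Check for roots in Z/2Z: f(0) = 0 → root; f(1) = 0 → root.
f(0) = 0, so (s) divides f(s); f is reducible.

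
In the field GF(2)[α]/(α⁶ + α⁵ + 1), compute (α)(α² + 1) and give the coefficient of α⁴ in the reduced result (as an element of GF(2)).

0

Multiply in GF(2)[α]: (α)·(α² + 1) = α³ + α.
Reduced: α³ + α.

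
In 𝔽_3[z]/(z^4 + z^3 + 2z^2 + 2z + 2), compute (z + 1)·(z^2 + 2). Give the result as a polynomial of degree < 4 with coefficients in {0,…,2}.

z^3 + z^2 + 2z + 2

Multiply in 𝔽_3[z]: (z + 1)·(z^2 + 2) = z^3 + z^2 + 2z + 2.
Reduced: z^3 + z^2 + 2z + 2.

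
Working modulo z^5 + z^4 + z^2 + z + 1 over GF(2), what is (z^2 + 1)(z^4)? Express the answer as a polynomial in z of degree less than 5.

Multiply in GF(2)[z]: (z^2 + 1)·(z^4) = z^6 + z^4.
Reduce using z^5 ≡ z^4 + z^2 + z + 1 (mod z^5 + z^4 + z^2 + z + 1).
Reduced: z^3 + 1.

z^3 + 1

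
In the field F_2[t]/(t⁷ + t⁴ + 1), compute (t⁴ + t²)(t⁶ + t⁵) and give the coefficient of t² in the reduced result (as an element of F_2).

1

Multiply in F_2[t]: (t⁴ + t²)·(t⁶ + t⁵) = t¹⁰ + t⁹ + t⁸ + t⁷.
Reduce using t⁷ ≡ t⁴ + 1 (mod t⁷ + t⁴ + 1).
Reduced: t⁶ + t⁵ + t³ + t² + t.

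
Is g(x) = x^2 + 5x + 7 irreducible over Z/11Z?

Yes

Check each element of Z/11Z for a root: g(0)=7, g(1)=2, g(2)=10, g(3)=9, g(4)=10, g(5)=2, g(6)=7, g(7)=3, g(8)=1, g(9)=1, g(10)=3.
No roots. A degree-2 polynomial over a field with no linear factor is irreducible.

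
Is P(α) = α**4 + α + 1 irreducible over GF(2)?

Yes

Check for roots in GF(2): P(0) = 1; P(1) = 1.
No roots, so no linear factors.
Monic irreducibles of degree 2 over GF(2): α**2 + α + 1.
None of them divide P (all give nonzero remainder).
No irreducible factor of degree ≤ 2 exists, so P is irreducible over GF(2).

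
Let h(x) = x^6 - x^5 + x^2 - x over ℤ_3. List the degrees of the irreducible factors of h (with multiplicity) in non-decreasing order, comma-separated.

Roots in ℤ_3: h(0) = 0 → root; h(1) = 0 → root; h(2) = 1.
Linear factors from roots: (x), (x - 1).
Complete factorization: h(x) = (x)·(x - 1)·(x^2 + x - 1)·(x^2 - x - 1).
Factor degrees with multiplicity: 1 + 1 + 2 + 2 = 6.

1, 1, 2, 2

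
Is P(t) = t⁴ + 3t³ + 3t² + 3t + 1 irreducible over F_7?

Yes

Check for roots in F_7: P(0) = 1; P(1) = 4; P(2) = 3; P(3) = 3; P(4) = 5; P(5) = 6; P(6) = 6.
No roots, so no linear factors.
Degree-2 irreducible divisors: test the 21 monic irreducibles of degree 2 over GF(7).
None of them divide P (all give nonzero remainder).
No irreducible factor of degree ≤ 2 exists, so P is irreducible over GF(7).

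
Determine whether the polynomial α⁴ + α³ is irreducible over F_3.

No

Write m(α) = α⁴ + α³.
Check for roots in F_3: m(0) = 0 → root; m(1) = 2; m(2) = 0 → root.
m(0) = 0, so (α) divides m(α); m is reducible.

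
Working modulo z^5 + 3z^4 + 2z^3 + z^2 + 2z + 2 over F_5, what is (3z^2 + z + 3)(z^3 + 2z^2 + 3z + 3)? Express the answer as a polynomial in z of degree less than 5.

Multiply in F_5[z]: (3z^2 + z + 3)·(z^3 + 2z^2 + 3z + 3) = 3z^5 + 2z^4 + 4z^3 + 3z^2 + 2z + 4.
Reduce using z^5 ≡ 2z^4 + 3z^3 + 4z^2 + 3z + 3 (mod z^5 + 3z^4 + 2z^3 + z^2 + 2z + 2).
Reduced: 3z^4 + 3z^3 + z + 3.

3z^4 + 3z^3 + z + 3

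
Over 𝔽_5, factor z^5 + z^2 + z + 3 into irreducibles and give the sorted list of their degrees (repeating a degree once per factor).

2, 3

Write h(z) = z^5 + z^2 + z + 3.
Roots in 𝔽_5: h(0) = 3; h(1) = 1; h(2) = 1; h(3) = 3; h(4) = 2.
Complete factorization: h(z) = (z^2 + 3)·(z^3 + 2z + 1).
Factor degrees with multiplicity: 2 + 3 = 5.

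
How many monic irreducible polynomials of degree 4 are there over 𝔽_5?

150

Gauss's count: N_{5}(4) = (1/4) Σ_{d|4} μ(4/d)·5^d.
Divisors of 4: 1, 2, 4; μ(4/d) for each: 0, -1, 1.
Σ = − 5^2 + 5^4 = 600.
N = 600/4 = 150.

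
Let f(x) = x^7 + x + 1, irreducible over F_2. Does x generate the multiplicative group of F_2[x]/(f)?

Yes

|GF(2^7)^×| = 2^7 − 1 = 127. Prime factorization: 127 = 127.
f is primitive ⇔ x has order 127 in GF(2)[x]/(f), i.e. x^(127/q) ≠ 1 for each prime q | 127.
x^(1) mod f = x.
None equal 1, so x has full order 127; f is primitive.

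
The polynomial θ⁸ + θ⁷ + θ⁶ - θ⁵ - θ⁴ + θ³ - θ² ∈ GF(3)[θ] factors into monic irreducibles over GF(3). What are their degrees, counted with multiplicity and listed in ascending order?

1, 1, 2, 2, 2

Write f(θ) = θ⁸ + θ⁷ + θ⁶ - θ⁵ - θ⁴ + θ³ - θ².
Roots in GF(3): f(0) = 0 → root; f(1) = 1; f(2) = 2.
Linear factors from roots: (θ).
Complete factorization: f(θ) = (θ)^2·(θ² + θ - 1)·(θ² + 1)^2.
Factor degrees with multiplicity: 1 + 1 + 2 + 2 + 2 = 8.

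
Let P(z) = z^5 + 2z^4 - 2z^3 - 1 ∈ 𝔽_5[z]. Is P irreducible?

No

Check for roots in 𝔽_5: P(0) = 4; P(1) = 0 → root; P(2) = 2; P(3) = 0 → root; P(4) = 2.
P(1) = 0, so (z − 1) divides P(z); P is reducible.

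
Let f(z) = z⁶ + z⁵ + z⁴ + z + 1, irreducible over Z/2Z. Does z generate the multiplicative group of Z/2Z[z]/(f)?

Yes

|GF(2^6)^×| = 2^6 − 1 = 63. Prime factorization: 63 = 3^2·7.
f is primitive ⇔ z has order 63 in GF(2)[z]/(f), i.e. z^(63/q) ≠ 1 for each prime q | 63.
z^(21) mod f = z⁴ + z³ + 1.
z^(9) mod f = z⁵ + z² + z + 1.
None equal 1, so z has full order 63; f is primitive.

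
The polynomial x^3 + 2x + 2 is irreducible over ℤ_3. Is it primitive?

Write f(x) = x^3 + 2x + 2.
|GF(3^3)^×| = 3^3 − 1 = 26. Prime factorization: 26 = 2·13.
f is primitive ⇔ x has order 26 in GF(3)[x]/(f), i.e. x^(26/q) ≠ 1 for each prime q | 26.
x^(13) mod f = 1
x^(2) mod f = x^2.
Since x^(13) = 1, the order of x divides 13 < 26; not primitive.

No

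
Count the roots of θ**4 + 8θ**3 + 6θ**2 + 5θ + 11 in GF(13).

Write P(θ) = θ**4 + 8θ**3 + 6θ**2 + 5θ + 11.
Evaluate at each of the 13 elements of GF(13):
P(0) = 11; P(1) = 5; P(2) = 8; P(3) = 0 → root; P(4) = 11; P(5) = 4; P(6) = 5; P(7) = 12; P(8) = 8; P(9) = 0 → root; P(10) = 6; P(11) = 3; P(12) = 5.
Roots: {3, 9}.

2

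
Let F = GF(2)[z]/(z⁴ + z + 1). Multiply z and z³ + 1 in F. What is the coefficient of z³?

0

Multiply in GF(2)[z]: (z)·(z³ + 1) = z⁴ + z.
Reduce using z⁴ ≡ z + 1 (mod z⁴ + z + 1).
Reduced: 1.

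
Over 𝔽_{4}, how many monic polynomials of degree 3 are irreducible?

20

x^(4^3) − x is the product of all monic irreducibles of degree dividing 3; Möbius inversion gives N = (1/3) Σ μ(3/d)·4^d.
Divisors of 3: 1, 3; μ(3/d) for each: -1, 1.
Σ = − 4^1 + 4^3 = 60.
N = 60/3 = 20.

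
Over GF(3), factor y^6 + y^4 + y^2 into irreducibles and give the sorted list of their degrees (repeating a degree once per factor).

Write h(y) = y^6 + y^4 + y^2.
Roots in GF(3): h(0) = 0 → root; h(1) = 0 → root; h(2) = 0 → root.
Linear factors from roots: (y), (y + 2), (y + 1).
Complete factorization: h(y) = (y)^2·(y + 1)^2·(y + 2)^2.
Factor degrees with multiplicity: 1 + 1 + 1 + 1 + 1 + 1 = 6.

1, 1, 1, 1, 1, 1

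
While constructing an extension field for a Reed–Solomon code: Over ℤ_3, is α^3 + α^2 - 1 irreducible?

Write h(α) = α^3 + α^2 - 1.
Check for roots in ℤ_3: h(0) = 2; h(1) = 1; h(2) = 2.
No roots. A degree-3 polynomial over a field with no linear factor is irreducible.

Yes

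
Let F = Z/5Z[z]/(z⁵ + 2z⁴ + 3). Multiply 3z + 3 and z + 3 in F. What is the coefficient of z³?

0

Multiply in Z/5Z[z]: (3z + 3)·(z + 3) = 3z² + 2z + 4.
Reduced: 3z² + 2z + 4.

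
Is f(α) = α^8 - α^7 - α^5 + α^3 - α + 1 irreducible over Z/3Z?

No

Check for roots in Z/3Z: f(0) = 1; f(1) = 0 → root; f(2) = 1.
f(1) = 0, so (α − 1) divides f(α); f is reducible.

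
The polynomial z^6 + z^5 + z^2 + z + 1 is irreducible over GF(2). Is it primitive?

Write f(z) = z^6 + z^5 + z^2 + z + 1.
|GF(2^6)^×| = 2^6 − 1 = 63. Prime factorization: 63 = 3^2·7.
f is primitive ⇔ z has order 63 in GF(2)[z]/(f), i.e. z^(63/q) ≠ 1 for each prime q | 63.
z^(21) mod f = z^5 + z^3 + z^2.
z^(9) mod f = z^3 + z^2 + 1.
None equal 1, so z has full order 63; f is primitive.

Yes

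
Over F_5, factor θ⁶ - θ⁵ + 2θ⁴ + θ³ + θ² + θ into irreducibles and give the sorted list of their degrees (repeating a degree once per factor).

1, 1, 1, 3

Write h(θ) = θ⁶ - θ⁵ + 2θ⁴ + θ³ + θ² + θ.
Roots in F_5: h(0) = 0 → root; h(1) = 0 → root; h(2) = 3; h(3) = 2; h(4) = 3.
Linear factors from roots: (θ), (θ - 1).
Complete factorization: h(θ) = (θ)·(θ - 1)^2·(θ³ + θ² - 2θ + 1).
Factor degrees with multiplicity: 1 + 1 + 1 + 3 = 6.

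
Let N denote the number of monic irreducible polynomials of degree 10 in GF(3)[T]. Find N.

The number of monic irreducibles of degree 10 over GF(3) is (1/10)·Σ_{d∣10} μ(10/d) 3^d.
Divisors of 10: 1, 2, 5, 10; μ(10/d) for each: 1, -1, -1, 1.
Σ = 3^1 − 3^2 − 3^5 + 3^10 = 58800.
N = 58800/10 = 5880.

5880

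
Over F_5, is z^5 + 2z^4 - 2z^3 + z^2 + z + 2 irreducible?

Write h(z) = z^5 + 2z^4 - 2z^3 + z^2 + z + 2.
Check for roots in F_5: h(0) = 2; h(1) = 0 → root; h(2) = 1; h(3) = 0 → root; h(4) = 0 → root.
h(1) = 0, so (z − 1) divides h(z); h is reducible.

No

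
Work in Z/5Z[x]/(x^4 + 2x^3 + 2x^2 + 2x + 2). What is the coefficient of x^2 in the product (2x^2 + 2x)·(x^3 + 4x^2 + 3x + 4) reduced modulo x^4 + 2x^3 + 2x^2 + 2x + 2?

Multiply in Z/5Z[x]: (2x^2 + 2x)·(x^3 + 4x^2 + 3x + 4) = 2x^5 + 4x^3 + 4x^2 + 3x.
Reduce using x^4 ≡ 3x^3 + 3x^2 + 3x + 3 (mod x^4 + 2x^3 + 2x^2 + 2x + 2).
Reduced: 3x^3 + 3x^2 + 2x + 3.

3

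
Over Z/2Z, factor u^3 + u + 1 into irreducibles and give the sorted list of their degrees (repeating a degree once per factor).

3

Write h(u) = u^3 + u + 1.
Roots in Z/2Z: h(0) = 1; h(1) = 1.
Complete factorization: h(u) = (u^3 + u + 1).
Factor degrees with multiplicity: 3 = 3.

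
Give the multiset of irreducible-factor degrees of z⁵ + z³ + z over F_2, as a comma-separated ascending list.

1, 2, 2

Write h(z) = z⁵ + z³ + z.
Roots in F_2: h(0) = 0 → root; h(1) = 1.
Linear factors from roots: (z).
Complete factorization: h(z) = (z)·(z² + z + 1)^2.
Factor degrees with multiplicity: 1 + 2 + 2 = 5.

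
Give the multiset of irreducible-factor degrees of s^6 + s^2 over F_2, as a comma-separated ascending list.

1, 1, 1, 1, 1, 1

Write h(s) = s^6 + s^2.
Roots in F_2: h(0) = 0 → root; h(1) = 0 → root.
Linear factors from roots: (s), (s + 1).
Complete factorization: h(s) = (s)^2·(s + 1)^4.
Factor degrees with multiplicity: 1 + 1 + 1 + 1 + 1 + 1 = 6.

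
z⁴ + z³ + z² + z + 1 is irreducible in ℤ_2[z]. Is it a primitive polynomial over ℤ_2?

No

Write f(z) = z⁴ + z³ + z² + z + 1.
|GF(2^4)^×| = 2^4 − 1 = 15. Prime factorization: 15 = 3·5.
f is primitive ⇔ z has order 15 in GF(2)[z]/(f), i.e. z^(15/q) ≠ 1 for each prime q | 15.
z^(5) mod f = 1
z^(3) mod f = z³.
Since z^(5) = 1, the order of z divides 5 < 15; not primitive.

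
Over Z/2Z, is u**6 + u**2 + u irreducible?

No

Write g(u) = u**6 + u**2 + u.
Check for roots in Z/2Z: g(0) = 0 → root; g(1) = 1.
g(0) = 0, so (u) divides g(u); g is reducible.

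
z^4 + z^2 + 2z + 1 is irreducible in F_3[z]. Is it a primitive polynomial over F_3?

No

Write f(z) = z^4 + z^2 + 2z + 1.
|GF(3^4)^×| = 3^4 − 1 = 80. Prime factorization: 80 = 2^4·5.
f is primitive ⇔ z has order 80 in GF(3)[z]/(f), i.e. z^(80/q) ≠ 1 for each prime q | 80.
z^(40) mod f = 1
z^(16) mod f = 2z^3 + 2.
Since z^(40) = 1, the order of z divides 40 < 80; not primitive.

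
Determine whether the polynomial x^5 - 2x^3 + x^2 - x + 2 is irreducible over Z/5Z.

No

Write P(x) = x^5 - 2x^3 + x^2 - x + 2.
Check for roots in Z/5Z: P(0) = 2; P(1) = 1; P(2) = 0 → root; P(3) = 2; P(4) = 0 → root.
P(2) = 0, so (x − 2) divides P(x); P is reducible.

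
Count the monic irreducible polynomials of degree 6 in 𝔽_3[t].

116

The number of monic irreducibles of degree 6 over GF(3) is (1/6)·Σ_{d∣6} μ(6/d) 3^d.
Divisors of 6: 1, 2, 3, 6; μ(6/d) for each: 1, -1, -1, 1.
Σ = 3^1 − 3^2 − 3^3 + 3^6 = 696.
N = 696/6 = 116.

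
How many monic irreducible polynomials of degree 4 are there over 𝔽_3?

The number of monic irreducibles of degree 4 over GF(3) is (1/4)·Σ_{d∣4} μ(4/d) 3^d.
Divisors of 4: 1, 2, 4; μ(4/d) for each: 0, -1, 1.
Σ = − 3^2 + 3^4 = 72.
N = 72/4 = 18.

18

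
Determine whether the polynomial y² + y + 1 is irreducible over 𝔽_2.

Write P(y) = y² + y + 1.
Check for roots in 𝔽_2: P(0) = 1; P(1) = 1.
No roots. A degree-2 polynomial over a field with no linear factor is irreducible.

Yes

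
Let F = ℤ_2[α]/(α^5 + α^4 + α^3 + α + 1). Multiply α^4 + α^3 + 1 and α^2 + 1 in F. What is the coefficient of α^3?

1

Multiply in ℤ_2[α]: (α^4 + α^3 + 1)·(α^2 + 1) = α^6 + α^5 + α^4 + α^3 + α^2 + 1.
Reduce using α^5 ≡ α^4 + α^3 + α + 1 (mod α^5 + α^4 + α^3 + α + 1).
Reduced: α^3 + α + 1.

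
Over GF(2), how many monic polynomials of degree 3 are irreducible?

2

The number of monic irreducibles of degree 3 over GF(2) is (1/3)·Σ_{d∣3} μ(3/d) 2^d.
Divisors of 3: 1, 3; μ(3/d) for each: -1, 1.
Σ = − 2^1 + 2^3 = 6.
N = 6/3 = 2.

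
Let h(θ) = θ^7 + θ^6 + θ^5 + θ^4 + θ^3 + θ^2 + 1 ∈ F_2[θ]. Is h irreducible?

Yes

Check for roots in F_2: h(0) = 1; h(1) = 1.
No roots, so no linear factors.
Monic irreducibles of degree 2 over GF(2): θ^2 + θ + 1.
None of them divide h (all give nonzero remainder).
Monic irreducibles of degree 3 over GF(2): θ^3 + θ + 1, θ^3 + θ^2 + 1.
None of them divide h (all give nonzero remainder).
No irreducible factor of degree ≤ 3 exists, so h is irreducible over GF(2).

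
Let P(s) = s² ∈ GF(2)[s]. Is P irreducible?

Check for roots in GF(2): P(0) = 0 → root; P(1) = 1.
P(0) = 0, so (s) divides P(s); P is reducible.

No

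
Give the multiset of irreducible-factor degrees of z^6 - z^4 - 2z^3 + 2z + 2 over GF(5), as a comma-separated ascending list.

6

Write g(z) = z^6 - z^4 - 2z^3 + 2z + 2.
Roots in GF(5): g(0) = 2; g(1) = 2; g(2) = 3; g(3) = 2; g(4) = 2.
Complete factorization: g(z) = (z^6 - z^4 - 2z^3 + 2z + 2).
Factor degrees with multiplicity: 6 = 6.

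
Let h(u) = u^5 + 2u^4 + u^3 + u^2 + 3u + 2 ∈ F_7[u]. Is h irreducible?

No

Check for roots in F_7: h(0) = 2; h(1) = 3; h(2) = 0 → root; h(3) = 4; h(4) = 6; h(5) = 6; h(6) = 0 → root.
h(2) = 0, so (u − 2) divides h(u); h is reducible.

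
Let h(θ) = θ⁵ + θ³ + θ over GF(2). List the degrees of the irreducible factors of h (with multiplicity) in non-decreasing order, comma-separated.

1, 2, 2

Roots in GF(2): h(0) = 0 → root; h(1) = 1.
Linear factors from roots: (θ).
Complete factorization: h(θ) = (θ)·(θ² + θ + 1)^2.
Factor degrees with multiplicity: 1 + 2 + 2 = 5.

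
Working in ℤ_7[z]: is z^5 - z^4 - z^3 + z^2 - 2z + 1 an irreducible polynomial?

Write P(z) = z^5 - z^4 - z^3 + z^2 - 2z + 1.
Check for roots in ℤ_7: P(0) = 1; P(1) = 6; P(2) = 2; P(3) = 6; P(4) = 6; P(5) = 4; P(6) = 3.
No roots, so no linear factors.
Degree-2 irreducible divisors: test the 21 monic irreducibles of degree 2 over GF(7).
None of them divide P (all give nonzero remainder).
No irreducible factor of degree ≤ 2 exists, so P is irreducible over GF(7).

Yes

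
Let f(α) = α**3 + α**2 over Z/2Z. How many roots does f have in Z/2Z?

2

Evaluate at each of the 2 elements of Z/2Z:
f(0) = 0 → root; f(1) = 0 → root.
Roots: {0, 1}.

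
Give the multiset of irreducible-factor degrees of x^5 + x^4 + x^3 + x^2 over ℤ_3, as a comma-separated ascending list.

Write f(x) = x^5 + x^4 + x^3 + x^2.
Roots in ℤ_3: f(0) = 0 → root; f(1) = 1; f(2) = 0 → root.
Linear factors from roots: (x), (x + 1).
Complete factorization: f(x) = (x + 1)·(x)^2·(x^2 + 1).
Factor degrees with multiplicity: 1 + 1 + 1 + 2 = 5.

1, 1, 1, 2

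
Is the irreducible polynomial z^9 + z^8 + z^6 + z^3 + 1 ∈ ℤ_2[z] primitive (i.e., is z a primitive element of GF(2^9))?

Write f(z) = z^9 + z^8 + z^6 + z^3 + 1.
|GF(2^9)^×| = 2^9 − 1 = 511. Prime factorization: 511 = 7·73.
f is primitive ⇔ z has order 511 in GF(2)[z]/(f), i.e. z^(511/q) ≠ 1 for each prime q | 511.
z^(73) mod f = 1
z^(7) mod f = z^7.
Since z^(73) = 1, the order of z divides 73 < 511; not primitive.

No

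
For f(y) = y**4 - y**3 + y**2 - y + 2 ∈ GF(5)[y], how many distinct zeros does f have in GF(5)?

0

Evaluate at each of the 5 elements of GF(5):
f(0) = 2; f(1) = 2; f(2) = 2; f(3) = 2; f(4) = 1.
No element is a root.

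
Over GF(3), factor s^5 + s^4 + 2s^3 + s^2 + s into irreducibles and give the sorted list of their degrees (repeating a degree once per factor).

Write g(s) = s^5 + s^4 + 2s^3 + s^2 + s.
Roots in GF(3): g(0) = 0 → root; g(1) = 0 → root; g(2) = 1.
Linear factors from roots: (s), (s + 2).
Complete factorization: g(s) = (s)·(s + 2)^2·(s^2 + 1).
Factor degrees with multiplicity: 1 + 1 + 1 + 2 = 5.

1, 1, 1, 2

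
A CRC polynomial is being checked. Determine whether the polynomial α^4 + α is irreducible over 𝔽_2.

No

Write f(α) = α^4 + α.
Check for roots in 𝔽_2: f(0) = 0 → root; f(1) = 0 → root.
f(0) = 0, so (α) divides f(α); f is reducible.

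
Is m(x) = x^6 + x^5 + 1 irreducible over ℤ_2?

Check for roots in ℤ_2: m(0) = 1; m(1) = 1.
No roots, so no linear factors.
Monic irreducibles of degree 2 over GF(2): x^2 + x + 1.
None of them divide m (all give nonzero remainder).
Monic irreducibles of degree 3 over GF(2): x^3 + x + 1, x^3 + x^2 + 1.
None of them divide m (all give nonzero remainder).
No irreducible factor of degree ≤ 3 exists, so m is irreducible over GF(2).

Yes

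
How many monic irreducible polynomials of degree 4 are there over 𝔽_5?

150

The number of monic irreducibles of degree 4 over GF(5) is (1/4)·Σ_{d∣4} μ(4/d) 5^d.
Divisors of 4: 1, 2, 4; μ(4/d) for each: 0, -1, 1.
Σ = − 5^2 + 5^4 = 600.
N = 600/4 = 150.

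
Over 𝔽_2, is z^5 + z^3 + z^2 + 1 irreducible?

No

Write h(z) = z^5 + z^3 + z^2 + 1.
Check for roots in 𝔽_2: h(0) = 1; h(1) = 0 → root.
h(1) = 0, so (z − 1) divides h(z); h is reducible.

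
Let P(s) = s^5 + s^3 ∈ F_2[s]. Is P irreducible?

Check for roots in F_2: P(0) = 0 → root; P(1) = 0 → root.
P(0) = 0, so (s) divides P(s); P is reducible.

No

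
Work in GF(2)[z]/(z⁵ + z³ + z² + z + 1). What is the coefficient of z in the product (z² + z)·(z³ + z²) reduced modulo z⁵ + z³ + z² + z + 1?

1

Multiply in GF(2)[z]: (z² + z)·(z³ + z²) = z⁵ + z³.
Reduce using z⁵ ≡ z³ + z² + z + 1 (mod z⁵ + z³ + z² + z + 1).
Reduced: z² + z + 1.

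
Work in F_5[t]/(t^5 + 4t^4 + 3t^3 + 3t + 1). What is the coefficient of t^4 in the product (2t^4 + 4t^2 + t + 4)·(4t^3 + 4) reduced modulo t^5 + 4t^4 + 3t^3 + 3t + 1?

Multiply in F_5[t]: (2t^4 + 4t^2 + t + 4)·(4t^3 + 4) = 3t^7 + t^5 + 2t^4 + t^3 + t^2 + 4t + 1.
Reduce using t^5 ≡ t^4 + 2t^3 + 2t + 4 (mod t^5 + 4t^4 + 3t^3 + 3t + 1).
Reduced: 3t^4 + 2t^3 + 4t^2 + t + 1.

3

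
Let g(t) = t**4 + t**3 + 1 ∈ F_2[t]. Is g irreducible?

Check for roots in F_2: g(0) = 1; g(1) = 1.
No roots, so no linear factors.
Monic irreducibles of degree 2 over GF(2): t**2 + t + 1.
None of them divide g (all give nonzero remainder).
No irreducible factor of degree ≤ 2 exists, so g is irreducible over GF(2).

Yes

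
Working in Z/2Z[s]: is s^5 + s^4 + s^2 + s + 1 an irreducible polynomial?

Yes

Write g(s) = s^5 + s^4 + s^2 + s + 1.
Check for roots in Z/2Z: g(0) = 1; g(1) = 1.
No roots, so no linear factors.
Monic irreducibles of degree 2 over GF(2): s^2 + s + 1.
None of them divide g (all give nonzero remainder).
No irreducible factor of degree ≤ 2 exists, so g is irreducible over GF(2).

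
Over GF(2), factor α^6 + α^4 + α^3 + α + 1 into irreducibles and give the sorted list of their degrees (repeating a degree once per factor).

6

Write f(α) = α^6 + α^4 + α^3 + α + 1.
Roots in GF(2): f(0) = 1; f(1) = 1.
Complete factorization: f(α) = (α^6 + α^4 + α^3 + α + 1).
Factor degrees with multiplicity: 6 = 6.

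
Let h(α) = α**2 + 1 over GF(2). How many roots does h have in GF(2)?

1

Evaluate at each of the 2 elements of GF(2):
h(0) = 1; h(1) = 0 → root.
Roots: {1}.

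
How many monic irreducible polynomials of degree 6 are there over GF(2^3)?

43596

By the necklace-counting formula, N_8(6) = (1/6) Σ_{d|6} μ(6/d)·8^d.
Divisors of 6: 1, 2, 3, 6; μ(6/d) for each: 1, -1, -1, 1.
Σ = 8^1 − 8^2 − 8^3 + 8^6 = 261576.
N = 261576/6 = 43596.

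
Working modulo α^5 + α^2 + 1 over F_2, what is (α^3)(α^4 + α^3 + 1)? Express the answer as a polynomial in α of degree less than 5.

Multiply in F_2[α]: (α^3)·(α^4 + α^3 + 1) = α^7 + α^6 + α^3.
Reduce using α^5 ≡ α^2 + 1 (mod α^5 + α^2 + 1).
Reduced: α^4 + α^2 + α.

α^4 + α^2 + α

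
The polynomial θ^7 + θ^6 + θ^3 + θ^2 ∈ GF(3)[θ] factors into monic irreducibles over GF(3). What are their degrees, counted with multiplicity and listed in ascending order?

1, 1, 1, 2, 2

Write f(θ) = θ^7 + θ^6 + θ^3 + θ^2.
Roots in GF(3): f(0) = 0 → root; f(1) = 1; f(2) = 0 → root.
Linear factors from roots: (θ), (θ + 1).
Complete factorization: f(θ) = (θ + 1)·(θ)^2·(θ^2 + θ + 2)·(θ^2 + 2θ + 2).
Factor degrees with multiplicity: 1 + 1 + 1 + 2 + 2 = 7.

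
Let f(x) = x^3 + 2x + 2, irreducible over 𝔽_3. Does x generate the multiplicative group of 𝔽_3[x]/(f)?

No

|GF(3^3)^×| = 3^3 − 1 = 26. Prime factorization: 26 = 2·13.
f is primitive ⇔ x has order 26 in GF(3)[x]/(f), i.e. x^(26/q) ≠ 1 for each prime q | 26.
x^(13) mod f = 1
x^(2) mod f = x^2.
Since x^(13) = 1, the order of x divides 13 < 26; not primitive.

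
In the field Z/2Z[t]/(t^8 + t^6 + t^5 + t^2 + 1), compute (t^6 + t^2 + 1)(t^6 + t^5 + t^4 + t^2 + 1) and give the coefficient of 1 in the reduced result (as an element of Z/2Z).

0

Multiply in Z/2Z[t]: (t^6 + t^2 + 1)·(t^6 + t^5 + t^4 + t^2 + 1) = t^12 + t^11 + t^10 + t^7 + t^6 + t^5 + 1.
Reduce using t^8 ≡ t^6 + t^5 + t^2 + 1 (mod t^8 + t^6 + t^5 + t^2 + 1).
Reduced: t^7 + t^6 + t^5 + t^4 + t^3 + t^2.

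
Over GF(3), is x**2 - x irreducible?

No

Write g(x) = x**2 - x.
Check for roots in GF(3): g(0) = 0 → root; g(1) = 0 → root; g(2) = 2.
g(0) = 0, so (x) divides g(x); g is reducible.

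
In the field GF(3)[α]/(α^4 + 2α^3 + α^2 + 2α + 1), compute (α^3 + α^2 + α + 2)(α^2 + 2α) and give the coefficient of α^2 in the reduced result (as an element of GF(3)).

1

Multiply in GF(3)[α]: (α^3 + α^2 + α + 2)·(α^2 + 2α) = α^5 + α^2 + α.
Reduce using α^4 ≡ α^3 + 2α^2 + α + 2 (mod α^4 + 2α^3 + α^2 + 2α + 1).
Reduced: α^2 + α + 2.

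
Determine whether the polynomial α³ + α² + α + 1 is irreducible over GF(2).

Write P(α) = α³ + α² + α + 1.
Check for roots in GF(2): P(0) = 1; P(1) = 0 → root.
P(1) = 0, so (α − 1) divides P(α); P is reducible.

No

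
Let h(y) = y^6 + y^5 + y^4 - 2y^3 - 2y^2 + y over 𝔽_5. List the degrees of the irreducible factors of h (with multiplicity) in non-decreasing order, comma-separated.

1, 1, 1, 1, 2

Roots in 𝔽_5: h(0) = 0 → root; h(1) = 0 → root; h(2) = 0 → root; h(3) = 4; h(4) = 0 → root.
Linear factors from roots: (y), (y - 1), (y - 2), (y + 1).
Complete factorization: h(y) = (y)·(y + 1)·(y - 2)·(y - 1)·(y^2 - 2y - 2).
Factor degrees with multiplicity: 1 + 1 + 1 + 1 + 2 = 6.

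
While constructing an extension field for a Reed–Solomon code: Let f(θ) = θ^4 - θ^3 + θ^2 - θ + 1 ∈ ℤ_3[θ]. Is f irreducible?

Yes

Check for roots in ℤ_3: f(0) = 1; f(1) = 1; f(2) = 2.
No roots, so no linear factors.
Monic irreducibles of degree 2 over GF(3): θ^2 + 1, θ^2 + θ - 1, θ^2 - θ - 1.
None of them divide f (all give nonzero remainder).
No irreducible factor of degree ≤ 2 exists, so f is irreducible over GF(3).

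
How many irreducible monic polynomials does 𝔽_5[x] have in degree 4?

x^(5^4) − x is the product of all monic irreducibles of degree dividing 4; Möbius inversion gives N = (1/4) Σ μ(4/d)·5^d.
Divisors of 4: 1, 2, 4; μ(4/d) for each: 0, -1, 1.
Σ = − 5^2 + 5^4 = 600.
N = 600/4 = 150.

150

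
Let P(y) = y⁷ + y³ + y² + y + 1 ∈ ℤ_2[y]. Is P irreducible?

Yes

Check for roots in ℤ_2: P(0) = 1; P(1) = 1.
No roots, so no linear factors.
Monic irreducibles of degree 2 over GF(2): y² + y + 1.
None of them divide P (all give nonzero remainder).
Monic irreducibles of degree 3 over GF(2): y³ + y + 1, y³ + y² + 1.
None of them divide P (all give nonzero remainder).
No irreducible factor of degree ≤ 3 exists, so P is irreducible over GF(2).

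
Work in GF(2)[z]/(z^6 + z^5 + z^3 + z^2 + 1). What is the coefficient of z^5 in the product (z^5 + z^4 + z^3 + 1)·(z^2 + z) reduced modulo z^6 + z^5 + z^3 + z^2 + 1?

Multiply in GF(2)[z]: (z^5 + z^4 + z^3 + 1)·(z^2 + z) = z^7 + z^4 + z^2 + z.
Reduce using z^6 ≡ z^5 + z^3 + z^2 + 1 (mod z^6 + z^5 + z^3 + z^2 + 1).
Reduced: z^5 + 1.

1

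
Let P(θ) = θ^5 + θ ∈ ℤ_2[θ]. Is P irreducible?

No

Check for roots in ℤ_2: P(0) = 0 → root; P(1) = 0 → root.
P(0) = 0, so (θ) divides P(θ); P is reducible.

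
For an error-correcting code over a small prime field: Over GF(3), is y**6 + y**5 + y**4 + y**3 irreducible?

No

Write f(y) = y**6 + y**5 + y**4 + y**3.
Check for roots in GF(3): f(0) = 0 → root; f(1) = 1; f(2) = 0 → root.
f(0) = 0, so (y) divides f(y); f is reducible.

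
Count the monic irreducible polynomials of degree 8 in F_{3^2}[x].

By the necklace-counting formula, N_9(8) = (1/8) Σ_{d|8} μ(8/d)·9^d.
Divisors of 8: 1, 2, 4, 8; μ(8/d) for each: 0, 0, -1, 1.
Σ = − 9^4 + 9^8 = 43040160.
N = 43040160/8 = 5380020.

5380020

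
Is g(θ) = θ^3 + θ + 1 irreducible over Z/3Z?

Check for roots in Z/3Z: g(0) = 1; g(1) = 0 → root; g(2) = 2.
g(1) = 0, so (θ − 1) divides g(θ); g is reducible.

No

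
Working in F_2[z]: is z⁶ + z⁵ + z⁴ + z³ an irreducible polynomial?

No

Write f(z) = z⁶ + z⁵ + z⁴ + z³.
Check for roots in F_2: f(0) = 0 → root; f(1) = 0 → root.
f(0) = 0, so (z) divides f(z); f is reducible.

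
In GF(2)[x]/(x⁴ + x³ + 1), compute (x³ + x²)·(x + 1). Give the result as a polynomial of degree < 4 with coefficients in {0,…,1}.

Multiply in GF(2)[x]: (x³ + x²)·(x + 1) = x⁴ + x².
Reduce using x⁴ ≡ x³ + 1 (mod x⁴ + x³ + 1).
Reduced: x³ + x² + 1.

x^3 + x^2 + 1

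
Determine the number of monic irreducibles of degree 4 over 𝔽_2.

The number of monic irreducibles of degree 4 over GF(2) is (1/4)·Σ_{d∣4} μ(4/d) 2^d.
Divisors of 4: 1, 2, 4; μ(4/d) for each: 0, -1, 1.
Σ = − 2^2 + 2^4 = 12.
N = 12/4 = 3.

3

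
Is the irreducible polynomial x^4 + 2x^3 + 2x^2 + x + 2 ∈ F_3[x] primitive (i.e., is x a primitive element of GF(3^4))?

Yes

Write f(x) = x^4 + 2x^3 + 2x^2 + x + 2.
|GF(3^4)^×| = 3^4 − 1 = 80. Prime factorization: 80 = 2^4·5.
f is primitive ⇔ x has order 80 in GF(3)[x]/(f), i.e. x^(80/q) ≠ 1 for each prime q | 80.
x^(40) mod f = 2.
x^(16) mod f = x^2 + 2x.
None equal 1, so x has full order 80; f is primitive.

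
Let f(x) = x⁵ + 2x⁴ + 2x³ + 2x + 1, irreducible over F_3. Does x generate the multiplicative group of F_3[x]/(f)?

|GF(3^5)^×| = 3^5 − 1 = 242. Prime factorization: 242 = 2·11^2.
f is primitive ⇔ x has order 242 in GF(3)[x]/(f), i.e. x^(242/q) ≠ 1 for each prime q | 242.
x^(121) mod f = 2.
x^(22) mod f = x⁴ + x.
None equal 1, so x has full order 242; f is primitive.

Yes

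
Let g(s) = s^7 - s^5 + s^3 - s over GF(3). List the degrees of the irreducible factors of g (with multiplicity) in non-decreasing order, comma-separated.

Roots in GF(3): g(0) = 0 → root; g(1) = 0 → root; g(2) = 0 → root.
Linear factors from roots: (s), (s - 1), (s + 1).
Complete factorization: g(s) = (s)·(s + 1)·(s - 1)·(s^2 + s - 1)·(s^2 - s - 1).
Factor degrees with multiplicity: 1 + 1 + 1 + 2 + 2 = 7.

1, 1, 1, 2, 2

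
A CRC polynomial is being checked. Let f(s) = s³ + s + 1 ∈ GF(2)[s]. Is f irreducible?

Check for roots in GF(2): f(0) = 1; f(1) = 1.
No roots. A degree-3 polynomial over a field with no linear factor is irreducible.

Yes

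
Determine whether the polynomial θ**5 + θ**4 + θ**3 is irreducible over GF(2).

No

Write h(θ) = θ**5 + θ**4 + θ**3.
Check for roots in GF(2): h(0) = 0 → root; h(1) = 1.
h(0) = 0, so (θ) divides h(θ); h is reducible.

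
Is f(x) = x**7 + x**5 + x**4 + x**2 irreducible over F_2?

No

Check for roots in F_2: f(0) = 0 → root; f(1) = 0 → root.
f(0) = 0, so (x) divides f(x); f is reducible.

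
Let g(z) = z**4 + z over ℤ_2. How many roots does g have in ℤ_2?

Evaluate at each of the 2 elements of ℤ_2:
g(0) = 0 → root; g(1) = 0 → root.
Roots: {0, 1}.

2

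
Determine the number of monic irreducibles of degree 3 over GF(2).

x^(2^3) − x is the product of all monic irreducibles of degree dividing 3; Möbius inversion gives N = (1/3) Σ μ(3/d)·2^d.
Divisors of 3: 1, 3; μ(3/d) for each: -1, 1.
Σ = − 2^1 + 2^3 = 6.
N = 6/3 = 2.

2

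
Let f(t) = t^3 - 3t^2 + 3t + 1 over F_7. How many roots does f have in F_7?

0

Evaluate at each of the 7 elements of F_7:
f(0) = 1; f(1) = 2; f(2) = 3; f(3) = 3; f(4) = 1; f(5) = 3; f(6) = 1.
No element is a root.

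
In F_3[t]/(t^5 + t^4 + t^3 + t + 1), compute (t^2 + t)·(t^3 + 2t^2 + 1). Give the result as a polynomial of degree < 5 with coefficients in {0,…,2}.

Multiply in F_3[t]: (t^2 + t)·(t^3 + 2t^2 + 1) = t^5 + 2t^3 + t^2 + t.
Reduce using t^5 ≡ 2t^4 + 2t^3 + 2t + 2 (mod t^5 + t^4 + t^3 + t + 1).
Reduced: 2t^4 + t^3 + t^2 + 2.

2t^4 + t^3 + t^2 + 2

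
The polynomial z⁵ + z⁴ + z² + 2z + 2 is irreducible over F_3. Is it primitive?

No

Write f(z) = z⁵ + z⁴ + z² + 2z + 2.
|GF(3^5)^×| = 3^5 − 1 = 242. Prime factorization: 242 = 2·11^2.
f is primitive ⇔ z has order 242 in GF(3)[z]/(f), i.e. z^(242/q) ≠ 1 for each prime q | 242.
z^(121) mod f = 1
z^(22) mod f = z⁴ + 2z³ + 2.
Since z^(121) = 1, the order of z divides 121 < 242; not primitive.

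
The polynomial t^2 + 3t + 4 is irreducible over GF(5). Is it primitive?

Write f(t) = t^2 + 3t + 4.
|GF(5^2)^×| = 5^2 − 1 = 24. Prime factorization: 24 = 2^3·3.
f is primitive ⇔ t has order 24 in GF(5)[t]/(f), i.e. t^(24/q) ≠ 1 for each prime q | 24.
t^(12) mod f = 1
t^(8) mod f = 3t + 4.
Since t^(12) = 1, the order of t divides 12 < 24; not primitive.

No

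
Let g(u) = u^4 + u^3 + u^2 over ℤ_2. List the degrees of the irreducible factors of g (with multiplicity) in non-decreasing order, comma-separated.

1, 1, 2

Roots in ℤ_2: g(0) = 0 → root; g(1) = 1.
Linear factors from roots: (u).
Complete factorization: g(u) = (u)^2·(u^2 + u + 1).
Factor degrees with multiplicity: 1 + 1 + 2 = 4.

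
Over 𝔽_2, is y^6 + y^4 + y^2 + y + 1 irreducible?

Yes

Write P(y) = y^6 + y^4 + y^2 + y + 1.
Check for roots in 𝔽_2: P(0) = 1; P(1) = 1.
No roots, so no linear factors.
Monic irreducibles of degree 2 over GF(2): y^2 + y + 1.
None of them divide P (all give nonzero remainder).
Monic irreducibles of degree 3 over GF(2): y^3 + y + 1, y^3 + y^2 + 1.
None of them divide P (all give nonzero remainder).
No irreducible factor of degree ≤ 3 exists, so P is irreducible over GF(2).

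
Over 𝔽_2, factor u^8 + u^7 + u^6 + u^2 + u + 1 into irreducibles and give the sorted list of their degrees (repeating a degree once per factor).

Write g(u) = u^8 + u^7 + u^6 + u^2 + u + 1.
Roots in 𝔽_2: g(0) = 1; g(1) = 0 → root.
Linear factors from roots: (u + 1).
Complete factorization: g(u) = (u + 1)^2·(u^2 + u + 1)^3.
Factor degrees with multiplicity: 1 + 1 + 2 + 2 + 2 = 8.

1, 1, 2, 2, 2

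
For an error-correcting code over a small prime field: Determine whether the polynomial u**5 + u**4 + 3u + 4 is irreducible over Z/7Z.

Write P(u) = u**5 + u**4 + 3u + 4.
Check for roots in Z/7Z: P(0) = 4; P(1) = 2; P(2) = 2; P(3) = 1; P(4) = 1; P(5) = 3; P(6) = 1.
No roots, so no linear factors.
Degree-2 irreducible divisors: test the 21 monic irreducibles of degree 2 over GF(7).
None of them divide P (all give nonzero remainder).
No irreducible factor of degree ≤ 2 exists, so P is irreducible over GF(7).

Yes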